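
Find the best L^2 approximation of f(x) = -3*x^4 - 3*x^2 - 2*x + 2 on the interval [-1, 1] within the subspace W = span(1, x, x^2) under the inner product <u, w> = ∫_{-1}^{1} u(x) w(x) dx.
g(x) = -39*x^2/7 - 2*x + 79/35

The best approximation g ∈ W is the orthogonal projection of f onto W. Writing g = a_0 + a_1 x + a_2 x^2, the coefficients solve the normal equations G · a = b where
  G_{ij} = <φ_i, φ_j> and b_i = <f, φ_i>, with φ_0 = 1, φ_1 = x, φ_2 = x^2.
G =
  [2, 0, 2/3]
  [0, 2/3, 0]
  [2/3, 0, 2/5],
b = (4/5, -4/3, -76/105).
Solving gives a_0 = 79/35, a_1 = -2, a_2 = -39/7, so
  g(x) = -39*x^2/7 - 2*x + 79/35.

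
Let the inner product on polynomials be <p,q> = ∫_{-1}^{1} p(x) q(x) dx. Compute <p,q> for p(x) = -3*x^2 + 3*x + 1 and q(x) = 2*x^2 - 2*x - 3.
<p,q> = -76/15

Expand the product: p(x)·q(x) = -6*x^4 + 12*x^3 + 5*x^2 - 11*x - 3.
∫_{-1}^{1} of each monomial x^k gives [2/(k+1) if k even, 0 if k odd]. Integrating term-by-term (or equivalently evaluating the antiderivative F(x) = -6*x^5/5 + 3*x^4 + 5*x^3/3 - 11*x^2/2 - 3*x at the endpoints):
  F(1) − F(−1) = -151/30 − (1/30) = -76/15.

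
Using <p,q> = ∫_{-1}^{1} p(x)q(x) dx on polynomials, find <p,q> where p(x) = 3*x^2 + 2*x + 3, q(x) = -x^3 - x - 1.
<p,q> = -152/15

Expand the product: p(x)·q(x) = -3*x^5 - 2*x^4 - 6*x^3 - 5*x^2 - 5*x - 3.
∫_{-1}^{1} of each monomial x^k gives [2/(k+1) if k even, 0 if k odd]. Integrating term-by-term (or equivalently evaluating the antiderivative F(x) = -x^6/2 - 2*x^5/5 - 3*x^4/2 - 5*x^3/3 - 5*x^2/2 - 3*x at the endpoints):
  F(1) − F(−1) = -287/30 − (17/30) = -152/15.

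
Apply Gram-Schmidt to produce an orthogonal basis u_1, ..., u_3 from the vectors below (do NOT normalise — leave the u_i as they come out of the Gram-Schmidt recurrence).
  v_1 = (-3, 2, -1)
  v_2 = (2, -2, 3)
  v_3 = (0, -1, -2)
Orthogonal basis:
  u_1 = (-3, 2, -1)
  u_2 = (-11/14, -1/7, 29/14)
  u_3 = (-44/69, -77/69, -22/69)

Apply the Gram-Schmidt recurrence
  u_1 = v_1
  u_i = v_i − Σ_{j<i} ((v_i · u_j) / (u_j · u_j)) · u_j.

Step by step this gives:
  u_1 = (-3, 2, -1)
  u_2 = (-11/14, -1/7, 29/14)
  u_3 = (-44/69, -77/69, -22/69)

Orthogonality check:
  u_2 · u_1 = 0 (should be 0)
  u_3 · u_1 = 0 (should be 0)
  u_3 · u_2 = 0 (should be 0)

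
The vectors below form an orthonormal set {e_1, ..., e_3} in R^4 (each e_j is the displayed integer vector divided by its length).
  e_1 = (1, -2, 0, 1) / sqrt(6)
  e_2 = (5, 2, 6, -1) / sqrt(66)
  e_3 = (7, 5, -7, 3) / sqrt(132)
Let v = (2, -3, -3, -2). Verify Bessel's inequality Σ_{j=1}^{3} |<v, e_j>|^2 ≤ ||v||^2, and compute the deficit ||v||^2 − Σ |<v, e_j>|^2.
Σ |<v, e_j>|^2 = 29/3; ||v||^2 = 26; deficit = 49/3

Write each e_j = u_j / sqrt(<u_j, u_j>) where u_j is the displayed integer vector. Then <v, e_j> = <v, u_j> / sqrt(<u_j, u_j>), so |<v, e_j>|^2 = <v, u_j>^2 / <u_j, u_j>.
Coefficients: <v, e_1> = 6/sqrt(6), <v, e_2> = -12/sqrt(66), <v, e_3> = 14/sqrt(132).
Square and sum: Σ |<v, e_j>|^2 = 29/3.
Compute ||v||^2 = v·v = 26.
Deficit = 26 − 29/3 = 49/3 ≥ 0, confirming Bessel's inequality. (The deficit equals ||v − Σ <v,e_j> e_j||^2, the squared distance from v to span{e_j}.)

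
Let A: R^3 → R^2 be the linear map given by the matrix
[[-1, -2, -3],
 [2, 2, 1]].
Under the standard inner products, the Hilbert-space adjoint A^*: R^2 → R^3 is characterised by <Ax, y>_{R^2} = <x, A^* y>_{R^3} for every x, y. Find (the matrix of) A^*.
A^* = A^T =
[[-1, 2],
 [-2, 2],
 [-3, 1]]

For real matrices with standard dot products, the defining identity <Ax, y> = <x, A^* y> gives (Ax)^T y = x^T (A^*) y, i.e. x^T A^T y = x^T (A^*) y. Since this holds for all x, y, we must have A^* = A^T. Therefore
A^* =
[[-1, 2],
 [-2, 2],
 [-3, 1]].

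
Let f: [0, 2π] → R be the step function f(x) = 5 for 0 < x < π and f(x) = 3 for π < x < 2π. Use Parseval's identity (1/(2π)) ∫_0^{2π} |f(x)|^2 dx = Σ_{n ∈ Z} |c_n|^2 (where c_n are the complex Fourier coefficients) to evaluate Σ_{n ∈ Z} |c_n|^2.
Σ |c_n|^2 = 17

Parseval equates the L^2 energy of f (normalised by 1/(2π)) with the ℓ^2 sum of its Fourier coefficients: (1/(2π)) ∫_0^{2π} |f|^2 = Σ |c_n|^2.
Compute the left side: (1/(2π)) [∫_0^π 5^2 dx + ∫_π^{2π} 3^2 dx] = (1/(2π)) · (25π + 9π) = (25 + 9)/2 = 17.
So Σ_{n ∈ Z} |c_n|^2 = 17.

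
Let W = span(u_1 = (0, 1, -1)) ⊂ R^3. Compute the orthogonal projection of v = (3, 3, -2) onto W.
proj_W(v) = (0, 5/2, -5/2)

Set up U = [u_1 | ... | u_1] ∈ R^(3×1). The projector onto W = col(U) is P = U (U^T U)^(-1) U^T.
Compute U^T U =
  [2],
and U^T v = (5).
Solve U^T U · c = U^T v for the coefficients: c = (5/2). The projection is proj_W(v) = U c.
Check: (v - proj_W(v)) · u_1 = 0  (should be 0).
Result: proj_W(v) = (0, 5/2, -5/2).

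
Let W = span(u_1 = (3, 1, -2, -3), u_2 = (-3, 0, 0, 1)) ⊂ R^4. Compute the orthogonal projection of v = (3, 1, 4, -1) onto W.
proj_W(v) = (150/43, -35/43, 70/43, 20/43)

Set up U = [u_1 | ... | u_2] ∈ R^(4×2). The projector onto W = col(U) is P = U (U^T U)^(-1) U^T.
Compute U^T U =
  [23, -12]
  [-12, 10],
and U^T v = (5, -10).
Solve U^T U · c = U^T v for the coefficients: c = (-35/43, -85/43). The projection is proj_W(v) = U c.
Check: (v - proj_W(v)) · u_1 = 0  (should be 0).
Check: (v - proj_W(v)) · u_2 = 0  (should be 0).
Result: proj_W(v) = (150/43, -35/43, 70/43, 20/43).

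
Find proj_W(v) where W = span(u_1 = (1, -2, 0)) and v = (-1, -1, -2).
proj_W(v) = (1/5, -2/5, 0)

Set up U = [u_1 | ... | u_1] ∈ R^(3×1). The projector onto W = col(U) is P = U (U^T U)^(-1) U^T.
Compute U^T U =
  [5],
and U^T v = (1).
Solve U^T U · c = U^T v for the coefficients: c = (1/5). The projection is proj_W(v) = U c.
Check: (v - proj_W(v)) · u_1 = 0  (should be 0).
Result: proj_W(v) = (1/5, -2/5, 0).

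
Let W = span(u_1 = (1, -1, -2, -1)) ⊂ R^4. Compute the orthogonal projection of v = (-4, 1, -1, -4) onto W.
proj_W(v) = (1/7, -1/7, -2/7, -1/7)

Set up U = [u_1 | ... | u_1] ∈ R^(4×1). The projector onto W = col(U) is P = U (U^T U)^(-1) U^T.
Compute U^T U =
  [7],
and U^T v = (1).
Solve U^T U · c = U^T v for the coefficients: c = (1/7). The projection is proj_W(v) = U c.
Check: (v - proj_W(v)) · u_1 = 0  (should be 0).
Result: proj_W(v) = (1/7, -1/7, -2/7, -1/7).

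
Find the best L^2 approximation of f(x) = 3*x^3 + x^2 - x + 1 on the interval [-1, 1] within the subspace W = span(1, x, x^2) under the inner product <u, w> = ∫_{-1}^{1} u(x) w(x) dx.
g(x) = x^2 + 4*x/5 + 1

The best approximation g ∈ W is the orthogonal projection of f onto W. Writing g = a_0 + a_1 x + a_2 x^2, the coefficients solve the normal equations G · a = b where
  G_{ij} = <φ_i, φ_j> and b_i = <f, φ_i>, with φ_0 = 1, φ_1 = x, φ_2 = x^2.
G =
  [2, 0, 2/3]
  [0, 2/3, 0]
  [2/3, 0, 2/5],
b = (8/3, 8/15, 16/15).
Solving gives a_0 = 1, a_1 = 4/5, a_2 = 1, so
  g(x) = x^2 + 4*x/5 + 1.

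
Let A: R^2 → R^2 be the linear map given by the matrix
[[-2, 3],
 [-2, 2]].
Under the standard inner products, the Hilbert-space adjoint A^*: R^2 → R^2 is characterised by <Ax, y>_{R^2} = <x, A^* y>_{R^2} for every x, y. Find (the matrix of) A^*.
A^* = A^T =
[[-2, -2],
 [3, 2]]

For real matrices with standard dot products, the defining identity <Ax, y> = <x, A^* y> gives (Ax)^T y = x^T (A^*) y, i.e. x^T A^T y = x^T (A^*) y. Since this holds for all x, y, we must have A^* = A^T. Therefore
A^* =
[[-2, -2],
 [3, 2]].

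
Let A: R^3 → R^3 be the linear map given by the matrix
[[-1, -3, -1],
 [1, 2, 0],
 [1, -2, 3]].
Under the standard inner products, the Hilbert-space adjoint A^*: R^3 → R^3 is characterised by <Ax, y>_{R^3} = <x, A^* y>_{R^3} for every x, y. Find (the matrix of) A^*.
A^* = A^T =
[[-1, 1, 1],
 [-3, 2, -2],
 [-1, 0, 3]]

For real matrices with standard dot products, the defining identity <Ax, y> = <x, A^* y> gives (Ax)^T y = x^T (A^*) y, i.e. x^T A^T y = x^T (A^*) y. Since this holds for all x, y, we must have A^* = A^T. Therefore
A^* =
[[-1, 1, 1],
 [-3, 2, -2],
 [-1, 0, 3]].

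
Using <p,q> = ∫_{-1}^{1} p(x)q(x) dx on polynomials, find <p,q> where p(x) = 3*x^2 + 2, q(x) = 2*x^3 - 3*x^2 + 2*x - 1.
<p,q> = -68/5

Expand the product: p(x)·q(x) = 6*x^5 - 9*x^4 + 10*x^3 - 9*x^2 + 4*x - 2.
∫_{-1}^{1} of each monomial x^k gives [2/(k+1) if k even, 0 if k odd]. Integrating term-by-term (or equivalently evaluating the antiderivative F(x) = x^6 - 9*x^5/5 + 5*x^4/2 - 3*x^3 + 2*x^2 - 2*x at the endpoints):
  F(1) − F(−1) = -13/10 − (123/10) = -68/5.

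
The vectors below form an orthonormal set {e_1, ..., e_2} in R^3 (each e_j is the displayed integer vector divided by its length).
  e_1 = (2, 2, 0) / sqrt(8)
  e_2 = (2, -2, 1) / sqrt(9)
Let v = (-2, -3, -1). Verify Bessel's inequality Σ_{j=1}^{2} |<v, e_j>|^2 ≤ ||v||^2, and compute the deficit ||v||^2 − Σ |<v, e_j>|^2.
Σ |<v, e_j>|^2 = 227/18; ||v||^2 = 14; deficit = 25/18

Write each e_j = u_j / sqrt(<u_j, u_j>) where u_j is the displayed integer vector. Then <v, e_j> = <v, u_j> / sqrt(<u_j, u_j>), so |<v, e_j>|^2 = <v, u_j>^2 / <u_j, u_j>.
Coefficients: <v, e_1> = -10/sqrt(8), <v, e_2> = 1/sqrt(9).
Square and sum: Σ |<v, e_j>|^2 = 227/18.
Compute ||v||^2 = v·v = 14.
Deficit = 14 − 227/18 = 25/18 ≥ 0, confirming Bessel's inequality. (The deficit equals ||v − Σ <v,e_j> e_j||^2, the squared distance from v to span{e_j}.)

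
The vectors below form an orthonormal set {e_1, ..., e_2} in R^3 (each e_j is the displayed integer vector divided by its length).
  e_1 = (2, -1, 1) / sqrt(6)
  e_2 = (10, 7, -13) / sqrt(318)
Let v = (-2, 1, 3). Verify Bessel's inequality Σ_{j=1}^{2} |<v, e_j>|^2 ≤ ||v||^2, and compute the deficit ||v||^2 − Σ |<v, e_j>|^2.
Σ |<v, e_j>|^2 = 486/53; ||v||^2 = 14; deficit = 256/53

Write each e_j = u_j / sqrt(<u_j, u_j>) where u_j is the displayed integer vector. Then <v, e_j> = <v, u_j> / sqrt(<u_j, u_j>), so |<v, e_j>|^2 = <v, u_j>^2 / <u_j, u_j>.
Coefficients: <v, e_1> = -2/sqrt(6), <v, e_2> = -52/sqrt(318).
Square and sum: Σ |<v, e_j>|^2 = 486/53.
Compute ||v||^2 = v·v = 14.
Deficit = 14 − 486/53 = 256/53 ≥ 0, confirming Bessel's inequality. (The deficit equals ||v − Σ <v,e_j> e_j||^2, the squared distance from v to span{e_j}.)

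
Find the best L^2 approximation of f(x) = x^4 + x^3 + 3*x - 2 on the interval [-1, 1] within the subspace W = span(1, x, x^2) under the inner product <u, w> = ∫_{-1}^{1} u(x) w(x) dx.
g(x) = 6*x^2/7 + 18*x/5 - 73/35

The best approximation g ∈ W is the orthogonal projection of f onto W. Writing g = a_0 + a_1 x + a_2 x^2, the coefficients solve the normal equations G · a = b where
  G_{ij} = <φ_i, φ_j> and b_i = <f, φ_i>, with φ_0 = 1, φ_1 = x, φ_2 = x^2.
G =
  [2, 0, 2/3]
  [0, 2/3, 0]
  [2/3, 0, 2/5],
b = (-18/5, 12/5, -22/21).
Solving gives a_0 = -73/35, a_1 = 18/5, a_2 = 6/7, so
  g(x) = 6*x^2/7 + 18*x/5 - 73/35.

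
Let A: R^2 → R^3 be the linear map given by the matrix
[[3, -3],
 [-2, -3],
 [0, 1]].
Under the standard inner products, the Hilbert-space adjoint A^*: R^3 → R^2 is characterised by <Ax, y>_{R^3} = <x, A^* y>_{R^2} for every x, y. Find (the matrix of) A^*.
A^* = A^T =
[[3, -2, 0],
 [-3, -3, 1]]

For real matrices with standard dot products, the defining identity <Ax, y> = <x, A^* y> gives (Ax)^T y = x^T (A^*) y, i.e. x^T A^T y = x^T (A^*) y. Since this holds for all x, y, we must have A^* = A^T. Therefore
A^* =
[[3, -2, 0],
 [-3, -3, 1]].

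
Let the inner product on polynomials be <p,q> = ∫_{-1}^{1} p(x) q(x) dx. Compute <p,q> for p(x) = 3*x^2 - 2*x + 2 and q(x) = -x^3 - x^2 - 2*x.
<p,q> = 14/15

Expand the product: p(x)·q(x) = -3*x^5 - x^4 - 6*x^3 + 2*x^2 - 4*x.
∫_{-1}^{1} of each monomial x^k gives [2/(k+1) if k even, 0 if k odd]. Integrating term-by-term (or equivalently evaluating the antiderivative F(x) = -x^6/2 - x^5/5 - 3*x^4/2 + 2*x^3/3 - 2*x^2 at the endpoints):
  F(1) − F(−1) = -53/15 − (-67/15) = 14/15.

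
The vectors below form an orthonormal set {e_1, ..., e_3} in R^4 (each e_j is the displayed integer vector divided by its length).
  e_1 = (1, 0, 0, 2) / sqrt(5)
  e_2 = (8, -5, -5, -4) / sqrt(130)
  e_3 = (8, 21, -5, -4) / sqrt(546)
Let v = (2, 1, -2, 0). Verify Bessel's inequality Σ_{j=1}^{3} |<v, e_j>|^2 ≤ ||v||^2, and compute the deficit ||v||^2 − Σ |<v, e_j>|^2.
Σ |<v, e_j>|^2 = 173/21; ||v||^2 = 9; deficit = 16/21

Write each e_j = u_j / sqrt(<u_j, u_j>) where u_j is the displayed integer vector. Then <v, e_j> = <v, u_j> / sqrt(<u_j, u_j>), so |<v, e_j>|^2 = <v, u_j>^2 / <u_j, u_j>.
Coefficients: <v, e_1> = 2/sqrt(5), <v, e_2> = 21/sqrt(130), <v, e_3> = 47/sqrt(546).
Square and sum: Σ |<v, e_j>|^2 = 173/21.
Compute ||v||^2 = v·v = 9.
Deficit = 9 − 173/21 = 16/21 ≥ 0, confirming Bessel's inequality. (The deficit equals ||v − Σ <v,e_j> e_j||^2, the squared distance from v to span{e_j}.)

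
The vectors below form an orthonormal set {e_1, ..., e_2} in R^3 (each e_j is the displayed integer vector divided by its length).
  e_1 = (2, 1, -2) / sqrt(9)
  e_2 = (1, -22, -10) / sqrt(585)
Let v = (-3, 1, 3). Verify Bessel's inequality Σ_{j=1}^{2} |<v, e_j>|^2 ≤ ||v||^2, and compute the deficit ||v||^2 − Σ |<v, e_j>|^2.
Σ |<v, e_j>|^2 = 242/13; ||v||^2 = 19; deficit = 5/13

Write each e_j = u_j / sqrt(<u_j, u_j>) where u_j is the displayed integer vector. Then <v, e_j> = <v, u_j> / sqrt(<u_j, u_j>), so |<v, e_j>|^2 = <v, u_j>^2 / <u_j, u_j>.
Coefficients: <v, e_1> = -11/sqrt(9), <v, e_2> = -55/sqrt(585).
Square and sum: Σ |<v, e_j>|^2 = 242/13.
Compute ||v||^2 = v·v = 19.
Deficit = 19 − 242/13 = 5/13 ≥ 0, confirming Bessel's inequality. (The deficit equals ||v − Σ <v,e_j> e_j||^2, the squared distance from v to span{e_j}.)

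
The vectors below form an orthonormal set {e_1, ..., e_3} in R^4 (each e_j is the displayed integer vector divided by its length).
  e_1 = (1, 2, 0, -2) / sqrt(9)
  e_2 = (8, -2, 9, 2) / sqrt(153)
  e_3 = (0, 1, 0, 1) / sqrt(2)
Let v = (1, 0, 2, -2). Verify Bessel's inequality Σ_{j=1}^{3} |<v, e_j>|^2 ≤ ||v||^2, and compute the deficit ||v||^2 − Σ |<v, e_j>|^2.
Σ |<v, e_j>|^2 = 135/17; ||v||^2 = 9; deficit = 18/17

Write each e_j = u_j / sqrt(<u_j, u_j>) where u_j is the displayed integer vector. Then <v, e_j> = <v, u_j> / sqrt(<u_j, u_j>), so |<v, e_j>|^2 = <v, u_j>^2 / <u_j, u_j>.
Coefficients: <v, e_1> = 5/sqrt(9), <v, e_2> = 22/sqrt(153), <v, e_3> = -2/sqrt(2).
Square and sum: Σ |<v, e_j>|^2 = 135/17.
Compute ||v||^2 = v·v = 9.
Deficit = 9 − 135/17 = 18/17 ≥ 0, confirming Bessel's inequality. (The deficit equals ||v − Σ <v,e_j> e_j||^2, the squared distance from v to span{e_j}.)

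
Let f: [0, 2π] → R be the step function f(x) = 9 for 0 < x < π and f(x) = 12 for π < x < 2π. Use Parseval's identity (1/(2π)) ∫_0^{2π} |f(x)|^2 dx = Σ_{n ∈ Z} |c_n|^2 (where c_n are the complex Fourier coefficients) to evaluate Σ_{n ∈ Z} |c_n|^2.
Σ |c_n|^2 = 225/2

Parseval equates the L^2 energy of f (normalised by 1/(2π)) with the ℓ^2 sum of its Fourier coefficients: (1/(2π)) ∫_0^{2π} |f|^2 = Σ |c_n|^2.
Compute the left side: (1/(2π)) [∫_0^π 9^2 dx + ∫_π^{2π} 12^2 dx] = (1/(2π)) · (81π + 144π) = (81 + 144)/2 = 225/2.
So Σ_{n ∈ Z} |c_n|^2 = 225/2.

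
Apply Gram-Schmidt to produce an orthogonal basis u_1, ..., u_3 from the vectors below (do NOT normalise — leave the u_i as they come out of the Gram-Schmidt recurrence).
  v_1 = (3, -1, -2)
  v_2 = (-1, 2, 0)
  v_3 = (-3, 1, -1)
Orthogonal basis:
  u_1 = (3, -1, -2)
  u_2 = (1/14, 23/14, -5/7)
  u_3 = (-4/3, -2/3, -5/3)

Apply the Gram-Schmidt recurrence
  u_1 = v_1
  u_i = v_i − Σ_{j<i} ((v_i · u_j) / (u_j · u_j)) · u_j.

Step by step this gives:
  u_1 = (3, -1, -2)
  u_2 = (1/14, 23/14, -5/7)
  u_3 = (-4/3, -2/3, -5/3)

Orthogonality check:
  u_2 · u_1 = 0 (should be 0)
  u_3 · u_1 = 0 (should be 0)
  u_3 · u_2 = 0 (should be 0)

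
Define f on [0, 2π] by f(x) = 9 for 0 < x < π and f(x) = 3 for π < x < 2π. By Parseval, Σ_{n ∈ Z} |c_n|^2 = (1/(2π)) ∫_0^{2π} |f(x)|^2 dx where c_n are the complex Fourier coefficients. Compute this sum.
Σ |c_n|^2 = 45

Parseval equates the L^2 energy of f (normalised by 1/(2π)) with the ℓ^2 sum of its Fourier coefficients: (1/(2π)) ∫_0^{2π} |f|^2 = Σ |c_n|^2.
Compute the left side: (1/(2π)) [∫_0^π 9^2 dx + ∫_π^{2π} 3^2 dx] = (1/(2π)) · (81π + 9π) = (81 + 9)/2 = 45.
So Σ_{n ∈ Z} |c_n|^2 = 45.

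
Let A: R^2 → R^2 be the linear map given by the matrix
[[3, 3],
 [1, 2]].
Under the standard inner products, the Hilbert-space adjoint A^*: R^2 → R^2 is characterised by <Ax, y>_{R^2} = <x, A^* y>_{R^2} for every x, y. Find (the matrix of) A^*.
A^* = A^T =
[[3, 1],
 [3, 2]]

For real matrices with standard dot products, the defining identity <Ax, y> = <x, A^* y> gives (Ax)^T y = x^T (A^*) y, i.e. x^T A^T y = x^T (A^*) y. Since this holds for all x, y, we must have A^* = A^T. Therefore
A^* =
[[3, 1],
 [3, 2]].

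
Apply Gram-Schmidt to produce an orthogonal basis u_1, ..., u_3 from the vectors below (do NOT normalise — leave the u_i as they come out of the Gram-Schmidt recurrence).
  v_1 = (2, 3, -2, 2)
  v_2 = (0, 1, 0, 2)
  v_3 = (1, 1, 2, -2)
Orthogonal basis:
  u_1 = (2, 3, -2, 2)
  u_2 = (-2/3, 0, 2/3, 4/3)
  u_3 = (11/14, 10/7, 31/14, -5/7)

Apply the Gram-Schmidt recurrence
  u_1 = v_1
  u_i = v_i − Σ_{j<i} ((v_i · u_j) / (u_j · u_j)) · u_j.

Step by step this gives:
  u_1 = (2, 3, -2, 2)
  u_2 = (-2/3, 0, 2/3, 4/3)
  u_3 = (11/14, 10/7, 31/14, -5/7)

Orthogonality check:
  u_2 · u_1 = 0 (should be 0)
  u_3 · u_1 = 0 (should be 0)
  u_3 · u_2 = 0 (should be 0)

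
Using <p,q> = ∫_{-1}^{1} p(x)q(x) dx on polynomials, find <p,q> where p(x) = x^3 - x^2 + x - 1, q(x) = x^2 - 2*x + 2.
<p,q> = -128/15

Expand the product: p(x)·q(x) = x^5 - 3*x^4 + 5*x^3 - 5*x^2 + 4*x - 2.
∫_{-1}^{1} of each monomial x^k gives [2/(k+1) if k even, 0 if k odd]. Integrating term-by-term (or equivalently evaluating the antiderivative F(x) = x^6/6 - 3*x^5/5 + 5*x^4/4 - 5*x^3/3 + 2*x^2 - 2*x at the endpoints):
  F(1) − F(−1) = -17/20 − (461/60) = -128/15.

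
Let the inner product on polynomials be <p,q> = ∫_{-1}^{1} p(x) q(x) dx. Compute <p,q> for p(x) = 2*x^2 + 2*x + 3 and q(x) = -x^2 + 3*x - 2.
<p,q> = -202/15

Expand the product: p(x)·q(x) = -2*x^4 + 4*x^3 - x^2 + 5*x - 6.
∫_{-1}^{1} of each monomial x^k gives [2/(k+1) if k even, 0 if k odd]. Integrating term-by-term (or equivalently evaluating the antiderivative F(x) = -2*x^5/5 + x^4 - x^3/3 + 5*x^2/2 - 6*x at the endpoints):
  F(1) − F(−1) = -97/30 − (307/30) = -202/15.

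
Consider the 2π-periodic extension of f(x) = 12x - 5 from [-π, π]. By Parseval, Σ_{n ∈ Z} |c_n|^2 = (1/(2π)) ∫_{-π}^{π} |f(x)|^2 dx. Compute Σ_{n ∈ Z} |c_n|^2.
Σ |c_n|^2 = 48π^2 + 25

Expand and integrate term by term over [-π, π]:
  ∫ (12x)^2 dx = 144·(2π^3/3); ∫ 2·12·(-5)·x dx = 0 (odd integrand); ∫ (-5)^2 dx = 25·2π.
So (1/(2π)) ∫_{-π}^{π} (12x - 5)^2 dx = 144π^2/3 + 25 = 48π^2 + 25.
Parseval ⇒ Σ |c_n|^2 = 48π^2 + 25.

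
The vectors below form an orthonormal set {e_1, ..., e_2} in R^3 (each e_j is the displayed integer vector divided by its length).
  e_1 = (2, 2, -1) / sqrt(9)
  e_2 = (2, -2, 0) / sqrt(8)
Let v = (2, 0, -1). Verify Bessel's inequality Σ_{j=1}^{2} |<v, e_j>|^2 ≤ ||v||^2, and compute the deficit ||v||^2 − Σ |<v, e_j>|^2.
Σ |<v, e_j>|^2 = 43/9; ||v||^2 = 5; deficit = 2/9

Write each e_j = u_j / sqrt(<u_j, u_j>) where u_j is the displayed integer vector. Then <v, e_j> = <v, u_j> / sqrt(<u_j, u_j>), so |<v, e_j>|^2 = <v, u_j>^2 / <u_j, u_j>.
Coefficients: <v, e_1> = 5/sqrt(9), <v, e_2> = 4/sqrt(8).
Square and sum: Σ |<v, e_j>|^2 = 43/9.
Compute ||v||^2 = v·v = 5.
Deficit = 5 − 43/9 = 2/9 ≥ 0, confirming Bessel's inequality. (The deficit equals ||v − Σ <v,e_j> e_j||^2, the squared distance from v to span{e_j}.)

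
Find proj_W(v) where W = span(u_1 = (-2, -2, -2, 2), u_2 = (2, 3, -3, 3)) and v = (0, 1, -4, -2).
proj_W(v) = (16/41, 83/123, -127/123, 127/123)

Set up U = [u_1 | ... | u_2] ∈ R^(4×2). The projector onto W = col(U) is P = U (U^T U)^(-1) U^T.
Compute U^T U =
  [16, 2]
  [2, 31],
and U^T v = (2, 9).
Solve U^T U · c = U^T v for the coefficients: c = (11/123, 35/123). The projection is proj_W(v) = U c.
Check: (v - proj_W(v)) · u_1 = 0  (should be 0).
Check: (v - proj_W(v)) · u_2 = 0  (should be 0).
Result: proj_W(v) = (16/41, 83/123, -127/123, 127/123).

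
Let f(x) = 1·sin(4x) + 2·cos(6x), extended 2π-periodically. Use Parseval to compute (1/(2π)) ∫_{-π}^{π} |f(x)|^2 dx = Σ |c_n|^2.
Σ |c_n|^2 = 5/2

Expand |f|^2 and use orthogonality of {sin(nx), cos(mx)} on [-π, π]:
  ∫_{-π}^{π} sin(nx)^2 dx = π, ∫ cos(mx)^2 dx = π, and cross terms integrate to 0.
So ∫_{-π}^{π} f(x)^2 dx = 1^2 · π + 2^2 · π = (1 + 4)π.
Divide by 2π: (1 + 4)/2 = 5/2.
By Parseval, this equals Σ |c_n|^2.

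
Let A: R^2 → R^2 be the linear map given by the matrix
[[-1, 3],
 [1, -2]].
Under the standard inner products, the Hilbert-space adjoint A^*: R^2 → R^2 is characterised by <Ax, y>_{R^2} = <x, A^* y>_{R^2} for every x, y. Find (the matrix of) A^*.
A^* = A^T =
[[-1, 1],
 [3, -2]]

For real matrices with standard dot products, the defining identity <Ax, y> = <x, A^* y> gives (Ax)^T y = x^T (A^*) y, i.e. x^T A^T y = x^T (A^*) y. Since this holds for all x, y, we must have A^* = A^T. Therefore
A^* =
[[-1, 1],
 [3, -2]].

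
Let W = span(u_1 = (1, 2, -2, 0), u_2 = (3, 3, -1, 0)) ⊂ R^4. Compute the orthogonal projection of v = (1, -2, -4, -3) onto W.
proj_W(v) = (-27/25, 3/5, -61/25, 0)

Set up U = [u_1 | ... | u_2] ∈ R^(4×2). The projector onto W = col(U) is P = U (U^T U)^(-1) U^T.
Compute U^T U =
  [9, 11]
  [11, 19],
and U^T v = (5, 1).
Solve U^T U · c = U^T v for the coefficients: c = (42/25, -23/25). The projection is proj_W(v) = U c.
Check: (v - proj_W(v)) · u_1 = 0  (should be 0).
Check: (v - proj_W(v)) · u_2 = 0  (should be 0).
Result: proj_W(v) = (-27/25, 3/5, -61/25, 0).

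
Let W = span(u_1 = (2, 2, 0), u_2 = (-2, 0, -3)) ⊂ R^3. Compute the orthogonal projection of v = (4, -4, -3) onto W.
proj_W(v) = (-1/11, 1/11, -3/11)

Set up U = [u_1 | ... | u_2] ∈ R^(3×2). The projector onto W = col(U) is P = U (U^T U)^(-1) U^T.
Compute U^T U =
  [8, -4]
  [-4, 13],
and U^T v = (0, 1).
Solve U^T U · c = U^T v for the coefficients: c = (1/22, 1/11). The projection is proj_W(v) = U c.
Check: (v - proj_W(v)) · u_1 = 0  (should be 0).
Check: (v - proj_W(v)) · u_2 = 0  (should be 0).
Result: proj_W(v) = (-1/11, 1/11, -3/11).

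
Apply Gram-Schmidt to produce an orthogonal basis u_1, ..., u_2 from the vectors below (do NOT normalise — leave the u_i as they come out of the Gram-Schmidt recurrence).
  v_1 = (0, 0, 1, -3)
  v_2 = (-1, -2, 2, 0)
Orthogonal basis:
  u_1 = (0, 0, 1, -3)
  u_2 = (-1, -2, 9/5, 3/5)

Apply the Gram-Schmidt recurrence
  u_1 = v_1
  u_i = v_i − Σ_{j<i} ((v_i · u_j) / (u_j · u_j)) · u_j.

Step by step this gives:
  u_1 = (0, 0, 1, -3)
  u_2 = (-1, -2, 9/5, 3/5)

Orthogonality check:
  u_2 · u_1 = 0 (should be 0)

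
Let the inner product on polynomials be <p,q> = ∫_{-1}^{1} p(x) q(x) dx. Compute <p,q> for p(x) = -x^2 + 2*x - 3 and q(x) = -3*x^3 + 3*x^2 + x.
<p,q> = -124/15

Expand the product: p(x)·q(x) = 3*x^5 - 9*x^4 + 14*x^3 - 7*x^2 - 3*x.
∫_{-1}^{1} of each monomial x^k gives [2/(k+1) if k even, 0 if k odd]. Integrating term-by-term (or equivalently evaluating the antiderivative F(x) = x^6/2 - 9*x^5/5 + 7*x^4/2 - 7*x^3/3 - 3*x^2/2 at the endpoints):
  F(1) − F(−1) = -49/30 − (199/30) = -124/15.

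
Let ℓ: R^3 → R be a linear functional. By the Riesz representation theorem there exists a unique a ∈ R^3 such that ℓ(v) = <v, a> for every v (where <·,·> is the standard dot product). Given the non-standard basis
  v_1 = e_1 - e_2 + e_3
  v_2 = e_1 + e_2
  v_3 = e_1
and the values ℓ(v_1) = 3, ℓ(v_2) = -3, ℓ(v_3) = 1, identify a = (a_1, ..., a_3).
a = (1, -4, -2)

Write a = (a_1, ..., a_3) in the standard basis. For each basis vector v_i, ℓ(v_i) = <v_i, a> is a linear equation in the a_j's. Collect the n equations into a matrix system V a = ℓ, where row i of V is v_i (expressed in the standard basis). Since V is invertible (lower-triangular with 1s on the diagonal, up to permutation), solve by back-substitution:
  V =
[[1, -1, 1],
 [1, 1, 0],
 [1, 0, 0]]
  V a = (3, -3, 1)
Solving gives a = (1, -4, -2).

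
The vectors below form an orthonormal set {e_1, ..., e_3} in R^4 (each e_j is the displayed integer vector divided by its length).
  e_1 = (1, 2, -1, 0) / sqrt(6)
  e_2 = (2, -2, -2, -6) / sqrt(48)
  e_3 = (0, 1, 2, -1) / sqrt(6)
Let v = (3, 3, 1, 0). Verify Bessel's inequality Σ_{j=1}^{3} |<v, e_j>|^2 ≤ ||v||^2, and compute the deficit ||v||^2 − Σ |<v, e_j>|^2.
Σ |<v, e_j>|^2 = 179/12; ||v||^2 = 19; deficit = 49/12

Write each e_j = u_j / sqrt(<u_j, u_j>) where u_j is the displayed integer vector. Then <v, e_j> = <v, u_j> / sqrt(<u_j, u_j>), so |<v, e_j>|^2 = <v, u_j>^2 / <u_j, u_j>.
Coefficients: <v, e_1> = 8/sqrt(6), <v, e_2> = -2/sqrt(48), <v, e_3> = 5/sqrt(6).
Square and sum: Σ |<v, e_j>|^2 = 179/12.
Compute ||v||^2 = v·v = 19.
Deficit = 19 − 179/12 = 49/12 ≥ 0, confirming Bessel's inequality. (The deficit equals ||v − Σ <v,e_j> e_j||^2, the squared distance from v to span{e_j}.)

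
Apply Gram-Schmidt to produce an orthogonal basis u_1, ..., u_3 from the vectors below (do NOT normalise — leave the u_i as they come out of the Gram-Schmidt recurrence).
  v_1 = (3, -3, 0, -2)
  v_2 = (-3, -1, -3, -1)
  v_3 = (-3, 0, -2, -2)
Orthogonal basis:
  u_1 = (3, -3, 0, -2)
  u_2 = (-27/11, -17/11, -3, -15/11)
  u_3 = (-57/212, 129/212, 107/212, -279/212)

Apply the Gram-Schmidt recurrence
  u_1 = v_1
  u_i = v_i − Σ_{j<i} ((v_i · u_j) / (u_j · u_j)) · u_j.

Step by step this gives:
  u_1 = (3, -3, 0, -2)
  u_2 = (-27/11, -17/11, -3, -15/11)
  u_3 = (-57/212, 129/212, 107/212, -279/212)

Orthogonality check:
  u_2 · u_1 = 0 (should be 0)
  u_3 · u_1 = 0 (should be 0)
  u_3 · u_2 = 0 (should be 0)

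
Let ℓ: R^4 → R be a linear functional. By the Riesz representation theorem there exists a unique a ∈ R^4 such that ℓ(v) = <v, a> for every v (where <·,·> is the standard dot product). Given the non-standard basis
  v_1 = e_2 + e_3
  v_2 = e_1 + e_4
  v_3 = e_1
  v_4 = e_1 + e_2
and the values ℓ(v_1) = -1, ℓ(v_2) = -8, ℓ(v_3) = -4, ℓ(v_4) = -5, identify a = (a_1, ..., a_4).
a = (-4, -1, 0, -4)

Write a = (a_1, ..., a_4) in the standard basis. For each basis vector v_i, ℓ(v_i) = <v_i, a> is a linear equation in the a_j's. Collect the n equations into a matrix system V a = ℓ, where row i of V is v_i (expressed in the standard basis). Since V is invertible (lower-triangular with 1s on the diagonal, up to permutation), solve by back-substitution:
  V =
[[0, 1, 1, 0],
 [1, 0, 0, 1],
 [1, 0, 0, 0],
 [1, 1, 0, 0]]
  V a = (-1, -8, -4, -5)
Solving gives a = (-4, -1, 0, -4).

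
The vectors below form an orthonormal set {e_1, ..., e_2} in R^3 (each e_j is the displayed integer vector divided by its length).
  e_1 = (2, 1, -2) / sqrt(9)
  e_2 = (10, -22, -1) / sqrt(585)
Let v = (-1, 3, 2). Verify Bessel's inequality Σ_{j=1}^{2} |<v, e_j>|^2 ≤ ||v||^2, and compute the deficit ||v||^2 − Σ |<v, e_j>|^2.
Σ |<v, e_j>|^2 = 57/5; ||v||^2 = 14; deficit = 13/5

Write each e_j = u_j / sqrt(<u_j, u_j>) where u_j is the displayed integer vector. Then <v, e_j> = <v, u_j> / sqrt(<u_j, u_j>), so |<v, e_j>|^2 = <v, u_j>^2 / <u_j, u_j>.
Coefficients: <v, e_1> = -3/sqrt(9), <v, e_2> = -78/sqrt(585).
Square and sum: Σ |<v, e_j>|^2 = 57/5.
Compute ||v||^2 = v·v = 14.
Deficit = 14 − 57/5 = 13/5 ≥ 0, confirming Bessel's inequality. (The deficit equals ||v − Σ <v,e_j> e_j||^2, the squared distance from v to span{e_j}.)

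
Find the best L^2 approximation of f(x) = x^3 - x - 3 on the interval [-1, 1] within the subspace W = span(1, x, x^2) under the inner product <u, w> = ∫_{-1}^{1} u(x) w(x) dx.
g(x) = -2*x/5 - 3

The best approximation g ∈ W is the orthogonal projection of f onto W. Writing g = a_0 + a_1 x + a_2 x^2, the coefficients solve the normal equations G · a = b where
  G_{ij} = <φ_i, φ_j> and b_i = <f, φ_i>, with φ_0 = 1, φ_1 = x, φ_2 = x^2.
G =
  [2, 0, 2/3]
  [0, 2/3, 0]
  [2/3, 0, 2/5],
b = (-6, -4/15, -2).
Solving gives a_0 = -3, a_1 = -2/5, a_2 = 0, so
  g(x) = -2*x/5 - 3.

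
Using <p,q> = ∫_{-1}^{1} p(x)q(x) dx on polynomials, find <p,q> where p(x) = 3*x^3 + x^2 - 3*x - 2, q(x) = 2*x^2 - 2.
<p,q> = 24/5

Expand the product: p(x)·q(x) = 6*x^5 + 2*x^4 - 12*x^3 - 6*x^2 + 6*x + 4.
∫_{-1}^{1} of each monomial x^k gives [2/(k+1) if k even, 0 if k odd]. Integrating term-by-term (or equivalently evaluating the antiderivative F(x) = x^6 + 2*x^5/5 - 3*x^4 - 2*x^3 + 3*x^2 + 4*x at the endpoints):
  F(1) − F(−1) = 17/5 − (-7/5) = 24/5.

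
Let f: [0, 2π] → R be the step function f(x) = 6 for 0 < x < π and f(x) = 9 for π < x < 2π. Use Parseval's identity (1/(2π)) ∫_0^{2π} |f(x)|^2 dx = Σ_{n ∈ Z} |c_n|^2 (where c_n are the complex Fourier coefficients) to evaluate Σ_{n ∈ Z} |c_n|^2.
Σ |c_n|^2 = 117/2

Parseval equates the L^2 energy of f (normalised by 1/(2π)) with the ℓ^2 sum of its Fourier coefficients: (1/(2π)) ∫_0^{2π} |f|^2 = Σ |c_n|^2.
Compute the left side: (1/(2π)) [∫_0^π 6^2 dx + ∫_π^{2π} 9^2 dx] = (1/(2π)) · (36π + 81π) = (36 + 81)/2 = 117/2.
So Σ_{n ∈ Z} |c_n|^2 = 117/2.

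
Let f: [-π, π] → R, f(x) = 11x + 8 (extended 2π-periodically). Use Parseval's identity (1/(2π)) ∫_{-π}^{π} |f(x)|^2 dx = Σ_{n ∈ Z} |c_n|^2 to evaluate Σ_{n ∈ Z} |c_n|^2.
Σ |c_n|^2 = 121π^2/3 + 64

Expand and integrate term by term over [-π, π]:
  ∫ (11x)^2 dx = 121·(2π^3/3); ∫ 2·11·(8)·x dx = 0 (odd integrand); ∫ 8^2 dx = 64·2π.
So (1/(2π)) ∫_{-π}^{π} (11x + 8)^2 dx = 121π^2/3 + 64 = 121π^2/3 + 64.
Parseval ⇒ Σ |c_n|^2 = 121π^2/3 + 64.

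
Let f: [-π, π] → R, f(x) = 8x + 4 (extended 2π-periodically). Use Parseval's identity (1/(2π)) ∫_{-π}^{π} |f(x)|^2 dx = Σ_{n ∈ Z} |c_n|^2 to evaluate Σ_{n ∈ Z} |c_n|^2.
Σ |c_n|^2 = 64π^2/3 + 16

Expand and integrate term by term over [-π, π]:
  ∫ (8x)^2 dx = 64·(2π^3/3); ∫ 2·8·(4)·x dx = 0 (odd integrand); ∫ 4^2 dx = 16·2π.
So (1/(2π)) ∫_{-π}^{π} (8x + 4)^2 dx = 64π^2/3 + 16 = 64π^2/3 + 16.
Parseval ⇒ Σ |c_n|^2 = 64π^2/3 + 16.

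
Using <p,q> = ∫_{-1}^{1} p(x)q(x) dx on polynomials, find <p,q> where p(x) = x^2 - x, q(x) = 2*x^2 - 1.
<p,q> = 2/15

Expand the product: p(x)·q(x) = 2*x^4 - 2*x^3 - x^2 + x.
∫_{-1}^{1} of each monomial x^k gives [2/(k+1) if k even, 0 if k odd]. Integrating term-by-term (or equivalently evaluating the antiderivative F(x) = 2*x^5/5 - x^4/2 - x^3/3 + x^2/2 at the endpoints):
  F(1) − F(−1) = 1/15 − (-1/15) = 2/15.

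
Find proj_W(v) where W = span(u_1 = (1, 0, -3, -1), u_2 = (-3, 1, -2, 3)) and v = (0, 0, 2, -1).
proj_W(v) = (116/253, -7/23, 499/253, -116/253)

Set up U = [u_1 | ... | u_2] ∈ R^(4×2). The projector onto W = col(U) is P = U (U^T U)^(-1) U^T.
Compute U^T U =
  [11, 0]
  [0, 23],
and U^T v = (-5, -7).
Solve U^T U · c = U^T v for the coefficients: c = (-5/11, -7/23). The projection is proj_W(v) = U c.
Check: (v - proj_W(v)) · u_1 = 0  (should be 0).
Check: (v - proj_W(v)) · u_2 = 0  (should be 0).
Result: proj_W(v) = (116/253, -7/23, 499/253, -116/253).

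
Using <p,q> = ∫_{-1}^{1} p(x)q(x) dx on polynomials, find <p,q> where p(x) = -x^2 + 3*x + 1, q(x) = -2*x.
<p,q> = -4

Expand the product: p(x)·q(x) = 2*x^3 - 6*x^2 - 2*x.
∫_{-1}^{1} of each monomial x^k gives [2/(k+1) if k even, 0 if k odd]. Integrating term-by-term (or equivalently evaluating the antiderivative F(x) = x^4/2 - 2*x^3 - x^2 at the endpoints):
  F(1) − F(−1) = -5/2 − (3/2) = -4.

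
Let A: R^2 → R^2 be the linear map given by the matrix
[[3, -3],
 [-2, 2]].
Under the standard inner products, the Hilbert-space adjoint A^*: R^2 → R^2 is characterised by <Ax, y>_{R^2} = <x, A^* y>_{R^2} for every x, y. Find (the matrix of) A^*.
A^* = A^T =
[[3, -2],
 [-3, 2]]

For real matrices with standard dot products, the defining identity <Ax, y> = <x, A^* y> gives (Ax)^T y = x^T (A^*) y, i.e. x^T A^T y = x^T (A^*) y. Since this holds for all x, y, we must have A^* = A^T. Therefore
A^* =
[[3, -2],
 [-3, 2]].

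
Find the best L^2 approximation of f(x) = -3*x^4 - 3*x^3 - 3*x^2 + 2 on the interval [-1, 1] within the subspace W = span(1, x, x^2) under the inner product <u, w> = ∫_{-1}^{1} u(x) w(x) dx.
g(x) = -39*x^2/7 - 9*x/5 + 79/35

The best approximation g ∈ W is the orthogonal projection of f onto W. Writing g = a_0 + a_1 x + a_2 x^2, the coefficients solve the normal equations G · a = b where
  G_{ij} = <φ_i, φ_j> and b_i = <f, φ_i>, with φ_0 = 1, φ_1 = x, φ_2 = x^2.
G =
  [2, 0, 2/3]
  [0, 2/3, 0]
  [2/3, 0, 2/5],
b = (4/5, -6/5, -76/105).
Solving gives a_0 = 79/35, a_1 = -9/5, a_2 = -39/7, so
  g(x) = -39*x^2/7 - 9*x/5 + 79/35.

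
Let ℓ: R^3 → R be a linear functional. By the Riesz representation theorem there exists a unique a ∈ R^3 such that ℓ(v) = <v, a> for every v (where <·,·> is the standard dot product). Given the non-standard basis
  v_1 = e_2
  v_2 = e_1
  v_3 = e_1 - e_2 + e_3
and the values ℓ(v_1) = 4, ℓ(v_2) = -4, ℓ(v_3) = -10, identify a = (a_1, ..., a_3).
a = (-4, 4, -2)

Write a = (a_1, ..., a_3) in the standard basis. For each basis vector v_i, ℓ(v_i) = <v_i, a> is a linear equation in the a_j's. Collect the n equations into a matrix system V a = ℓ, where row i of V is v_i (expressed in the standard basis). Since V is invertible (lower-triangular with 1s on the diagonal, up to permutation), solve by back-substitution:
  V =
[[0, 1, 0],
 [1, 0, 0],
 [1, -1, 1]]
  V a = (4, -4, -10)
Solving gives a = (-4, 4, -2).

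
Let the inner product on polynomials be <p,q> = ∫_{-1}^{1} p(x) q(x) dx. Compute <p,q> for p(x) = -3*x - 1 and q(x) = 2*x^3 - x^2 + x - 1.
<p,q> = -26/15

Expand the product: p(x)·q(x) = -6*x^4 + x^3 - 2*x^2 + 2*x + 1.
∫_{-1}^{1} of each monomial x^k gives [2/(k+1) if k even, 0 if k odd]. Integrating term-by-term (or equivalently evaluating the antiderivative F(x) = -6*x^5/5 + x^4/4 - 2*x^3/3 + x^2 + x at the endpoints):
  F(1) − F(−1) = 23/60 − (127/60) = -26/15.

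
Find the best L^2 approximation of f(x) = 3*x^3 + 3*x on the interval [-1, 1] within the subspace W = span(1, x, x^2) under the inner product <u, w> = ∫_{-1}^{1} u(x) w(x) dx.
g(x) = 24*x/5

The best approximation g ∈ W is the orthogonal projection of f onto W. Writing g = a_0 + a_1 x + a_2 x^2, the coefficients solve the normal equations G · a = b where
  G_{ij} = <φ_i, φ_j> and b_i = <f, φ_i>, with φ_0 = 1, φ_1 = x, φ_2 = x^2.
G =
  [2, 0, 2/3]
  [0, 2/3, 0]
  [2/3, 0, 2/5],
b = (0, 16/5, 0).
Solving gives a_0 = 0, a_1 = 24/5, a_2 = 0, so
  g(x) = 24*x/5.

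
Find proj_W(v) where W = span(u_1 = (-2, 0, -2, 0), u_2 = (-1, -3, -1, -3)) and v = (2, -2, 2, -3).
proj_W(v) = (2, -5/2, 2, -5/2)

Set up U = [u_1 | ... | u_2] ∈ R^(4×2). The projector onto W = col(U) is P = U (U^T U)^(-1) U^T.
Compute U^T U =
  [8, 4]
  [4, 20],
and U^T v = (-8, 11).
Solve U^T U · c = U^T v for the coefficients: c = (-17/12, 5/6). The projection is proj_W(v) = U c.
Check: (v - proj_W(v)) · u_1 = 0  (should be 0).
Check: (v - proj_W(v)) · u_2 = 0  (should be 0).
Result: proj_W(v) = (2, -5/2, 2, -5/2).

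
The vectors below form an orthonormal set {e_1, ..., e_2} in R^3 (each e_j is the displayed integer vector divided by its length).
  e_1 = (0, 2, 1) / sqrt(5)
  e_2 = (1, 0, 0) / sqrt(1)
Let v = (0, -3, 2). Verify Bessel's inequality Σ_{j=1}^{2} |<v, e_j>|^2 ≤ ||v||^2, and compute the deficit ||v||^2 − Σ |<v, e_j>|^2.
Σ |<v, e_j>|^2 = 16/5; ||v||^2 = 13; deficit = 49/5

Write each e_j = u_j / sqrt(<u_j, u_j>) where u_j is the displayed integer vector. Then <v, e_j> = <v, u_j> / sqrt(<u_j, u_j>), so |<v, e_j>|^2 = <v, u_j>^2 / <u_j, u_j>.
Coefficients: <v, e_1> = -4/sqrt(5), <v, e_2> = 0/sqrt(1).
Square and sum: Σ |<v, e_j>|^2 = 16/5.
Compute ||v||^2 = v·v = 13.
Deficit = 13 − 16/5 = 49/5 ≥ 0, confirming Bessel's inequality. (The deficit equals ||v − Σ <v,e_j> e_j||^2, the squared distance from v to span{e_j}.)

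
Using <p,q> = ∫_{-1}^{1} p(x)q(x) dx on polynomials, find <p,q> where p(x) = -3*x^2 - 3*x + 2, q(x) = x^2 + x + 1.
<p,q> = 2/15

Expand the product: p(x)·q(x) = -3*x^4 - 6*x^3 - 4*x^2 - x + 2.
∫_{-1}^{1} of each monomial x^k gives [2/(k+1) if k even, 0 if k odd]. Integrating term-by-term (or equivalently evaluating the antiderivative F(x) = -3*x^5/5 - 3*x^4/2 - 4*x^3/3 - x^2/2 + 2*x at the endpoints):
  F(1) − F(−1) = -29/15 − (-31/15) = 2/15.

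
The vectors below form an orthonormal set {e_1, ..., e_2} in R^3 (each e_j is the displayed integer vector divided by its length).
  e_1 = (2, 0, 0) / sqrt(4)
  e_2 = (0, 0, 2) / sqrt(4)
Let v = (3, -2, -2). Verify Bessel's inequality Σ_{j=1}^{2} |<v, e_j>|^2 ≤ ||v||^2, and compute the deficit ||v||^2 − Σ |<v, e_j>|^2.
Σ |<v, e_j>|^2 = 13; ||v||^2 = 17; deficit = 4

Write each e_j = u_j / sqrt(<u_j, u_j>) where u_j is the displayed integer vector. Then <v, e_j> = <v, u_j> / sqrt(<u_j, u_j>), so |<v, e_j>|^2 = <v, u_j>^2 / <u_j, u_j>.
Coefficients: <v, e_1> = 6/sqrt(4), <v, e_2> = -4/sqrt(4).
Square and sum: Σ |<v, e_j>|^2 = 13.
Compute ||v||^2 = v·v = 17.
Deficit = 17 − 13 = 4 ≥ 0, confirming Bessel's inequality. (The deficit equals ||v − Σ <v,e_j> e_j||^2, the squared distance from v to span{e_j}.)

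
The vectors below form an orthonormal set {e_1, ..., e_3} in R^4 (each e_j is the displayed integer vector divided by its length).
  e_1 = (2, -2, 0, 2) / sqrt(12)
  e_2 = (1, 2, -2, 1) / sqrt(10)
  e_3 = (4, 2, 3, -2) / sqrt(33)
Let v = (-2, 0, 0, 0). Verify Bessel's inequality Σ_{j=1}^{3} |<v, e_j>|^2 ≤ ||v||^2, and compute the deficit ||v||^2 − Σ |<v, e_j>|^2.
Σ |<v, e_j>|^2 = 202/55; ||v||^2 = 4; deficit = 18/55

Write each e_j = u_j / sqrt(<u_j, u_j>) where u_j is the displayed integer vector. Then <v, e_j> = <v, u_j> / sqrt(<u_j, u_j>), so |<v, e_j>|^2 = <v, u_j>^2 / <u_j, u_j>.
Coefficients: <v, e_1> = -4/sqrt(12), <v, e_2> = -2/sqrt(10), <v, e_3> = -8/sqrt(33).
Square and sum: Σ |<v, e_j>|^2 = 202/55.
Compute ||v||^2 = v·v = 4.
Deficit = 4 − 202/55 = 18/55 ≥ 0, confirming Bessel's inequality. (The deficit equals ||v − Σ <v,e_j> e_j||^2, the squared distance from v to span{e_j}.)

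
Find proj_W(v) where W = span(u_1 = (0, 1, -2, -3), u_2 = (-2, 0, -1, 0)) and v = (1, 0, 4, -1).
proj_W(v) = (74/33, -13/66, 50/33, 13/22)

Set up U = [u_1 | ... | u_2] ∈ R^(4×2). The projector onto W = col(U) is P = U (U^T U)^(-1) U^T.
Compute U^T U =
  [14, 2]
  [2, 5],
and U^T v = (-5, -6).
Solve U^T U · c = U^T v for the coefficients: c = (-13/66, -37/33). The projection is proj_W(v) = U c.
Check: (v - proj_W(v)) · u_1 = 0  (should be 0).
Check: (v - proj_W(v)) · u_2 = 0  (should be 0).
Result: proj_W(v) = (74/33, -13/66, 50/33, 13/22).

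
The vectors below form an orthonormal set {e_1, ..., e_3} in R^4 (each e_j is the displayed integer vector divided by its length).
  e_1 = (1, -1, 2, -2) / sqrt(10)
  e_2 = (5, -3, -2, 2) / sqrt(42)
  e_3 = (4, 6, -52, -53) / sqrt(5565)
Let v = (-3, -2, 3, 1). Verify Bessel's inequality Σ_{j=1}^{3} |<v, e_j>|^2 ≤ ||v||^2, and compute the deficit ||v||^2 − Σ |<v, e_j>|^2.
Σ |<v, e_j>|^2 = 778/53; ||v||^2 = 23; deficit = 441/53

Write each e_j = u_j / sqrt(<u_j, u_j>) where u_j is the displayed integer vector. Then <v, e_j> = <v, u_j> / sqrt(<u_j, u_j>), so |<v, e_j>|^2 = <v, u_j>^2 / <u_j, u_j>.
Coefficients: <v, e_1> = 3/sqrt(10), <v, e_2> = -13/sqrt(42), <v, e_3> = -233/sqrt(5565).
Square and sum: Σ |<v, e_j>|^2 = 778/53.
Compute ||v||^2 = v·v = 23.
Deficit = 23 − 778/53 = 441/53 ≥ 0, confirming Bessel's inequality. (The deficit equals ||v − Σ <v,e_j> e_j||^2, the squared distance from v to span{e_j}.)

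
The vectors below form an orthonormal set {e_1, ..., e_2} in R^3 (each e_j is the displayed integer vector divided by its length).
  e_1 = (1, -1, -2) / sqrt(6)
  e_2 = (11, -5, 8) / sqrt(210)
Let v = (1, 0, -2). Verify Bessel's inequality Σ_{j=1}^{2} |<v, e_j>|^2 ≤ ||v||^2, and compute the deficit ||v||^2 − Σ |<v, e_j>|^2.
Σ |<v, e_j>|^2 = 30/7; ||v||^2 = 5; deficit = 5/7

Write each e_j = u_j / sqrt(<u_j, u_j>) where u_j is the displayed integer vector. Then <v, e_j> = <v, u_j> / sqrt(<u_j, u_j>), so |<v, e_j>|^2 = <v, u_j>^2 / <u_j, u_j>.
Coefficients: <v, e_1> = 5/sqrt(6), <v, e_2> = -5/sqrt(210).
Square and sum: Σ |<v, e_j>|^2 = 30/7.
Compute ||v||^2 = v·v = 5.
Deficit = 5 − 30/7 = 5/7 ≥ 0, confirming Bessel's inequality. (The deficit equals ||v − Σ <v,e_j> e_j||^2, the squared distance from v to span{e_j}.)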